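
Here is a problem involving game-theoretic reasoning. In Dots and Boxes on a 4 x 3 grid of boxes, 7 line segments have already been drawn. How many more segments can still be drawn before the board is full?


Grid: 4 x 3 boxes, i.e. 5 rows and 4 columns of dots.
Horizontal edges: (rows + 1) * cols = 5 * 3 = 15
Vertical edges: rows * (cols + 1) = 4 * 4 = 16
Total edges: 15 + 16 = 31
Edges drawn: 7
Remaining: 31 - 7 = 24

24


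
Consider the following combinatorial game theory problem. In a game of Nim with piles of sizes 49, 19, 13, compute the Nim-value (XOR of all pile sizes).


We need the XOR (exclusive or) of all pile sizes.
After XOR-ing pile 1 (size 49): 0 XOR 49 = 49
After XOR-ing pile 2 (size 19): 49 XOR 19 = 34
After XOR-ing pile 3 (size 13): 34 XOR 13 = 47
The Nim-value of this position is 47.

47


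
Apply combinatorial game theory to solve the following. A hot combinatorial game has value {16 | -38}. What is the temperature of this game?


The game is {16 | -38}, a switch {a | b} with numbers a > b.
Cooling {a | b} by t gives {a - t | b + t}, which stops being hot when a - t = b + t, i.e. at t = (a - b)/2. So the temperature of a switch is (a - b)/2.
Temperature = (Left option - Right option) / 2
= (16 - (-38)) / 2
= 54 / 2
= 27

27


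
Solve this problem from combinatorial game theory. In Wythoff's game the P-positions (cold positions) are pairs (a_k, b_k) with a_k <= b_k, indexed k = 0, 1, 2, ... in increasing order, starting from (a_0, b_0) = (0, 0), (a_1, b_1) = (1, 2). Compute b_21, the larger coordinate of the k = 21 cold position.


By Wythoff's theorem, a_k = floor(k * phi) and b_k = floor(k * phi^2) = a_k + k, where phi = (1 + sqrt(5))/2 is the golden ratio.
phi = (1 + sqrt(5))/2 = 1.618034
phi^2 = phi + 1 = 2.618034
k = 21
k * phi^2 = 21 * 2.618034 = 54.978714
b_21 = floor(k * phi^2) = 54 (check: a_21 + k = 33 + 21 = 54)

54


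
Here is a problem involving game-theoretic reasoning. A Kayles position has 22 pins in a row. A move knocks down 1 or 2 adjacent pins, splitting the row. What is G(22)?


Kayles: a move removes 1 or 2 adjacent pins from a contiguous row.
Removing pins from a row of k leaves two independent rows (a, b) with a + b = k - 1 (one pin) or a + b = k - 2 (two pins); an end removal gives a = 0.
By Sprague-Grundy, G(k) = mex{ G(a) XOR G(b) } over all these splits. G(0) = 0.
G(1): splits (0,0):0^0=0 -> mex({0}) = 1
G(2): splits (0,1):0^1=1 (0,0):0^0=0 -> mex({0, 1}) = 2
G(3): splits (0,2):0^2=2 (1,1):1^1=0 (0,1):0^1=1 -> mex({0, 1, 2}) = 3
G(4): splits (0,3):0^3=3 (1,2):1^2=3 (0,2):0^2=2 (1,1):1^1=0 -> mex({0, 2, 3}) = 1
G(5): splits (0,4):0^1=1 (1,3):1^3=2 (2,2):2^2=0 (0,3):0^3=3 (1,2):1^2=3 -> mex({0, 1, 2, 3}) = 4
G(6) = mex({0, 1, 2, 4}) = 3
G(7) = mex({0, 1, 3, 4, 5}) = 2
G(8) = mex({0, 2, 3, 5, 6}) = 1
G(9) = mex({0, 1, 2, 3, 6, 7}) = 4
G(10) = mex({0, 1, 3, 4, 5, 7}) = 2
G(11) = mex({0, 1, 2, 3, 4, 5}) = 6
G(12) = mex({0, 1, 2, 3, 5, 6, 7}) = 4
G(13) = mex({0, 2, 3, 4, 6, 7}) = 1
G(14) = mex({0, 1, 4, 5, 6, 7}) = 2
G(15) = mex({0, 1, 2, 3, 4, 5, 6}) = 7
G(16) = mex({0, 2, 3, 5, 6, 7}) = 1
G(17) = mex({0, 1, 2, 3, 5, 6, 7}) = 4
G(18) = mex({0, 1, 2, 4, 5, 6}) = 3
G(19) = mex({0, 1, 3, 4, 5, 7}) = 2
G(20) = mex({0, 2, 3, 4, 5, 6, 7}) = 1
G(21) = mex({0, 1, 2, 3, 5, 6, 7}) = 4
G(22) = mex({0, 1, 2, 3, 4, 5, 7}) = 6
Therefore G(22) = 6.

6


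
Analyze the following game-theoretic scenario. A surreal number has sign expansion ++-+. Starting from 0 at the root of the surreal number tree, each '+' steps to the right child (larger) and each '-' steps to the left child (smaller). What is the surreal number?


Sign expansion: ++-+
Rule: track bounds (lo, hi), initially (-inf, +inf). On '+', the current value becomes lo and we move to the simplest number in (value, hi): value + 1 if hi = +inf, otherwise the midpoint (value + hi)/2. On '-', the current value becomes hi and we move to value - 1 if lo = -inf, otherwise the midpoint (lo + value)/2.
Start at 0.
Step 1: sign = +, move right. Bounds: (0, +inf). Value = 1
Step 2: sign = +, move right. Bounds: (1, +inf). Value = 2
Step 3: sign = -, move left. Bounds: (1, 2). Value = 3/2
Step 4: sign = +, move right. Bounds: (3/2, 2). Value = 7/4
The surreal number with sign expansion ++-+ is 7/4.

7/4


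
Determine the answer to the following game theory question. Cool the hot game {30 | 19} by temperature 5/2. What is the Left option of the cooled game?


Original game: {30 | 19} (a switch {a | b} with a > b).
Cooling by t (for t below the temperature (a - b)/2 = 11/2) taxes each move by t: {a | b} cooled by t is {a - t | b + t}.
Cooling amount: t = 5/2
Cooled Left option: 30 - 5/2 = 55/2
Cooled Right option: 19 + 5/2 = 43/2
Cooled game: {55/2 | 43/2}
Left option = 55/2

55/2


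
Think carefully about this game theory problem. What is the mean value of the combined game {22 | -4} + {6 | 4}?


G1 = {22 | -4}, G2 = {6 | 4}
Each is a switch {a | b} with numbers a > b; its mean value is (a + b)/2, and mean value is additive over game sums: m(G1 + G2) = m(G1) + m(G2).
Mean of G1 = (22 + (-4))/2 = 18/2 = 9
Mean of G2 = (6 + (4))/2 = 10/2 = 5
Mean of G1 + G2 = 9 + 5 = 14

14


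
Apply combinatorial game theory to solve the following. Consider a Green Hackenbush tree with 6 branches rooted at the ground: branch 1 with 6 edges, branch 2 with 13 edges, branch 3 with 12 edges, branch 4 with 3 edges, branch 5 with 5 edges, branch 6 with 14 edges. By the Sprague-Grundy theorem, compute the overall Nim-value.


The tree has 6 branches from the ground vertex.
In Green Hackenbush, the Nim-value of a simple path of length k is k.
Branch 1: length 6, Nim-value = 6
Branch 2: length 13, Nim-value = 13
Branch 3: length 12, Nim-value = 12
Branch 4: length 3, Nim-value = 3
Branch 5: length 5, Nim-value = 5
Branch 6: length 14, Nim-value = 14
Total Nim-value = XOR of all branch values:
0 XOR 6 = 6
6 XOR 13 = 11
11 XOR 12 = 7
7 XOR 3 = 4
4 XOR 5 = 1
1 XOR 14 = 15
Nim-value of the tree = 15

15


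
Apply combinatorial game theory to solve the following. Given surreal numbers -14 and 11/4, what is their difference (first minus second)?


x = -14, y = 11/4
Converting to common denominator: 4
x = -56/4, y = 11/4
x - y = -14 - 11/4 = -67/4

-67/4


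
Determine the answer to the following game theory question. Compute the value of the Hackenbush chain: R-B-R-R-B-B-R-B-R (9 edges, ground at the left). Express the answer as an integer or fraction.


Edges (from ground): R-B-R-R-B-B-R-B-R
By Berlekamp's sign-expansion rule, a Blue-Red Hackenbush stalk has the value of the surreal number whose sign sequence is the edge sequence with B -> + and R -> -.
Sign sequence: -+--++-+-
Trace the sign expansion in the surreal number tree, starting from 0:
Edge 1: R (sign -) -> bounds (-inf, 0), value = -1
Edge 2: B (sign +) -> bounds (-1, 0), value = -1/2
Edge 3: R (sign -) -> bounds (-1, -1/2), value = -3/4
Edge 4: R (sign -) -> bounds (-1, -3/4), value = -7/8
Edge 5: B (sign +) -> bounds (-7/8, -3/4), value = -13/16
Edge 6: B (sign +) -> bounds (-13/16, -3/4), value = -25/32
Edge 7: R (sign -) -> bounds (-13/16, -25/32), value = -51/64
Edge 8: B (sign +) -> bounds (-51/64, -25/32), value = -101/128
Edge 9: R (sign -) -> bounds (-51/64, -101/128), value = -203/256
Game value = -203/256

-203/256


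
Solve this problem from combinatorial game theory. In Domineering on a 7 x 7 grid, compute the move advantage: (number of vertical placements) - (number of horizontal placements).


Board is 7 x 7 (rows x cols).
Left (vertical) placements: (rows-1) * cols = 6 * 7 = 42
Right (horizontal) placements: rows * (cols-1) = 7 * 6 = 42
Advantage = Left - Right = 42 - 42 = 0

0


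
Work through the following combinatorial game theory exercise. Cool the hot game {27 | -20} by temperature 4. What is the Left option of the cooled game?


Original game: {27 | -20} (a switch {a | b} with a > b).
Cooling by t (for t below the temperature (a - b)/2 = 47/2) taxes each move by t: {a | b} cooled by t is {a - t | b + t}.
Cooling amount: t = 4
Cooled Left option: 27 - 4 = 23
Cooled Right option: -20 + 4 = -16
Cooled game: {23 | -16}
Left option = 23

23


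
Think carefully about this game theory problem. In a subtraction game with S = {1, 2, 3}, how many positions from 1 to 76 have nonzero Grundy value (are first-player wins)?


Subtraction set S = {1, 2, 3}, so G(n) = n mod 4.
G(n) = 0 when n is a multiple of 4.
Multiples of 4 in [1, 76]: 19
N-positions (nonzero Grundy) = 76 - 19 = 57

57


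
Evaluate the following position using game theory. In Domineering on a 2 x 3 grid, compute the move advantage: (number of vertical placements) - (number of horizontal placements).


Board is 2 x 3 (rows x cols).
Left (vertical) placements: (rows-1) * cols = 1 * 3 = 3
Right (horizontal) placements: rows * (cols-1) = 2 * 2 = 4
Advantage = Left - Right = 3 - 4 = -1

-1


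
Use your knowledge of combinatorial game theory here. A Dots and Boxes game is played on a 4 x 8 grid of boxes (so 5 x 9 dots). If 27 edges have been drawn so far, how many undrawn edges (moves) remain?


Grid: 4 x 8 boxes, i.e. 5 rows and 9 columns of dots.
Horizontal edges: (rows + 1) * cols = 5 * 8 = 40
Vertical edges: rows * (cols + 1) = 4 * 9 = 36
Total edges: 40 + 36 = 76
Edges drawn: 27
Remaining: 76 - 27 = 49

49


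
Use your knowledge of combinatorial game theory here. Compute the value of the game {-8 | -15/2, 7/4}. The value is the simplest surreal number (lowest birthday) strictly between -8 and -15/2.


Left options: {-8}, max = -8
Right options: {-15/2, 7/4}, min = -15/2
All options are numbers and max(Left) < min(Right), so by the simplicity theorem the value is the simplest (earliest-born) number strictly between -8 and -15/2.
No integer lies strictly between -8 and -15/2, so the value is the dyadic rational m/2^k in the interval with the smallest k (then m odd); search k = 1, 2, ...:
Denominator 2: no odd multiple of 1/2 lies strictly between -8 and -15/2.
Denominator 4: -31/4 lies strictly between -8 and -15/2 -- found.
The simplest number in the interval is -31/4.
Game value = -31/4

-31/4


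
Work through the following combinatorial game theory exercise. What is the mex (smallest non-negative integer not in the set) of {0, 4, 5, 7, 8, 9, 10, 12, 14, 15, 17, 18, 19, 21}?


Set = {0, 4, 5, 7, 8, 9, 10, 12, 14, 15, 17, 18, 19, 21}
0 is in the set.
1 is NOT in the set. This is the mex.
mex = 1

1


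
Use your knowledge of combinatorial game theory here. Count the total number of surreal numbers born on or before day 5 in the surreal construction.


Day 0: {|} = 0 is born. Count = 1.
Day n: the number of surreal numbers born by day n is 2^(n+1) - 1.
By day 0: 2^1 - 1 = 1
By day 1: 2^2 - 1 = 3
By day 2: 2^3 - 1 = 7
By day 3: 2^4 - 1 = 15
By day 4: 2^5 - 1 = 31
By day 5: 2^6 - 1 = 63
By day 5: 63 surreal numbers.

63


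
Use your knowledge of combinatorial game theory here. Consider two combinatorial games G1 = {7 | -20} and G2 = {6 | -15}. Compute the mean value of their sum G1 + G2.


G1 = {7 | -20}, G2 = {6 | -15}
Each is a switch {a | b} with numbers a > b; its mean value is (a + b)/2, and mean value is additive over game sums: m(G1 + G2) = m(G1) + m(G2).
Mean of G1 = (7 + (-20))/2 = -13/2 = -13/2
Mean of G2 = (6 + (-15))/2 = -9/2 = -9/2
Mean of G1 + G2 = -13/2 + -9/2 = -11

-11


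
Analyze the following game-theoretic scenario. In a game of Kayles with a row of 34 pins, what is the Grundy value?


Kayles: a move removes 1 or 2 adjacent pins from a contiguous row.
Removing pins from a row of k leaves two independent rows (a, b) with a + b = k - 1 (one pin) or a + b = k - 2 (two pins); an end removal gives a = 0.
By Sprague-Grundy, G(k) = mex{ G(a) XOR G(b) } over all these splits. G(0) = 0.
G(1): splits (0,0):0^0=0 -> mex({0}) = 1
G(2): splits (0,1):0^1=1 (0,0):0^0=0 -> mex({0, 1}) = 2
G(3): splits (0,2):0^2=2 (1,1):1^1=0 (0,1):0^1=1 -> mex({0, 1, 2}) = 3
G(4): splits (0,3):0^3=3 (1,2):1^2=3 (0,2):0^2=2 (1,1):1^1=0 -> mex({0, 2, 3}) = 1
G(5): splits (0,4):0^1=1 (1,3):1^3=2 (2,2):2^2=0 (0,3):0^3=3 (1,2):1^2=3 -> mex({0, 1, 2, 3}) = 4
G(6) = mex({0, 1, 2, 4}) = 3
G(7) = mex({0, 1, 3, 4, 5}) = 2
G(8) = mex({0, 2, 3, 5, 6}) = 1
G(9) = mex({0, 1, 2, 3, 6, 7}) = 4
G(10) = mex({0, 1, 3, 4, 5, 7}) = 2
G(11) = mex({0, 1, 2, 3, 4, 5}) = 6
G(12) = mex({0, 1, 2, 3, 5, 6, 7}) = 4
G(13) = mex({0, 2, 3, 4, 6, 7}) = 1
G(14) = mex({0, 1, 4, 5, 6, 7}) = 2
G(15) = mex({0, 1, 2, 3, 4, 5, 6}) = 7
G(16) = mex({0, 2, 3, 5, 6, 7}) = 1
G(17) = mex({0, 1, 2, 3, 5, 6, 7}) = 4
G(18) = mex({0, 1, 2, 4, 5, 6}) = 3
G(19) = mex({0, 1, 3, 4, 5, 7}) = 2
G(20) = mex({0, 2, 3, 4, 5, 6, 7}) = 1
G(21) = mex({0, 1, 2, 3, 5, 6, 7}) = 4
G(22) = mex({0, 1, 2, 3, 4, 5, 7}) = 6
G(23) = mex({0, 1, 2, 3, 4, 5, 6}) = 7
G(24) = mex({0, 1, 2, 3, 5, 6, 7}) = 4
G(25) = mex({0, 2, 3, 4, 6, 7}) = 1
G(26) = mex({0, 1, 3, 4, 5, 6, 7}) = 2
G(27) = mex({0, 1, 2, 3, 4, 5, 6, 7}) = 8
G(28) = mex({0, 1, 2, 3, 4, 6, 7, 8}) = 5
G(29) = mex({0, 1, 2, 3, 5, 6, 7, 8, 9}) = 4
G(30) = mex({0, 1, 2, 3, 4, 5, 6, 9, 10}) = 7
G(31) = mex({0, 1, 3, 4, 5, 7, 10, 11}) = 2
G(32) = mex({0, 2, 3, 4, 5, 6, 7, 9, 11}) = 1
G(33) = mex({0, 1, 2, 3, 4, 5, 6, 7, 9, 12}) = 8
G(34) = mex({0, 1, 2, 3, 4, 5, 7, 8, 11, 12}) = 6
Therefore G(34) = 6.

6


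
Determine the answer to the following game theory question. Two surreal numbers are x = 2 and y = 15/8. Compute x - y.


x = 2, y = 15/8
Converting to common denominator: 8
x = 16/8, y = 15/8
x - y = 2 - 15/8 = 1/8

1/8


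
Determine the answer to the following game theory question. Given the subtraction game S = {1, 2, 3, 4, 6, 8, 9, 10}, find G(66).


The subtraction set is S = {1, 2, 3, 4, 6, 8, 9, 10}.
G(k) = mex{ G(k - s) : s in S, s <= k }. We compute iteratively: G(0) = 0.
G(1) = mex({0}) = 1
G(2) = mex({0, 1}) = 2
G(3) = mex({0, 1, 2}) = 3
G(4) = mex({0, 1, 2, 3}) = 4
G(5) = mex({1, 2, 3, 4}) = 0
G(6) = mex({0, 2, 3, 4}) = 1
G(7) = mex({0, 1, 3, 4}) = 2
G(8) = mex({0, 1, 2, 4}) = 3
G(9) = mex({0, 1, 2, 3}) = 4
G(10) = mex({0, 1, 2, 3, 4}) = 5
G(11) = mex({0, 1, 2, 3, 4, 5}) = 6
G(12) = mex({1, 2, 3, 4, 5, 6}) = 0
G(13) = mex({0, 2, 3, 4, 5, 6}) = 1
G(14) = mex({0, 1, 3, 4, 5, 6}) = 2
G(15) = mex({0, 1, 2, 4, 6}) = 3
G(16) = mex({0, 1, 2, 3, 5}) = 4
G(17) = mex({1, 2, 3, 4, 6}) = 0
G(18) = mex({0, 2, 3, 4, 5}) = 1
G(19) = mex({0, 1, 3, 4, 5, 6}) = 2
G(20) = mex({0, 1, 2, 4, 5, 6}) = 3
G(21) = mex({0, 1, 2, 3, 6}) = 4
Observe that G(12)..G(21) = 0, 1, 2, 3, 4, 0, 1, 2, 3, 4 repeats G(0)..G(9) = 0, 1, 2, 3, 4, 0, 1, 2, 3, 4.
For k >= max(S) = 10, G(k) is determined by the previous 10 values G(k-10)..G(k-1); a window of 10 consecutive values has recurred shifted by 12, so by induction G(k + 12) = G(k) for all k >= 0: the sequence is periodic from the start with period 12.
One period: G(0..11) = 0, 1, 2, 3, 4, 0, 1, 2, 3, 4, 5, 6.
66 mod 12 = 6, so G(66) = G(6) = 1.

1


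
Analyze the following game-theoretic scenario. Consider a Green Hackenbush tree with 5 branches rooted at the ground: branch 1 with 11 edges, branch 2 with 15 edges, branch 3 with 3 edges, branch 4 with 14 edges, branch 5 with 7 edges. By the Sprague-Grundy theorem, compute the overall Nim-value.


The tree has 5 branches from the ground vertex.
In Green Hackenbush, the Nim-value of a simple path of length k is k.
Branch 1: length 11, Nim-value = 11
Branch 2: length 15, Nim-value = 15
Branch 3: length 3, Nim-value = 3
Branch 4: length 14, Nim-value = 14
Branch 5: length 7, Nim-value = 7
Total Nim-value = XOR of all branch values:
0 XOR 11 = 11
11 XOR 15 = 4
4 XOR 3 = 7
7 XOR 14 = 9
9 XOR 7 = 14
Nim-value of the tree = 14

14


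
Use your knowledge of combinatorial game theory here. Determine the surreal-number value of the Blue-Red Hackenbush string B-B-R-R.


Edges (from ground): B-B-R-R
By Berlekamp's sign-expansion rule, a Blue-Red Hackenbush stalk has the value of the surreal number whose sign sequence is the edge sequence with B -> + and R -> -.
Sign sequence: ++--
Trace the sign expansion in the surreal number tree, starting from 0:
Edge 1: B (sign +) -> bounds (0, +inf), value = 1
Edge 2: B (sign +) -> bounds (1, +inf), value = 2
Edge 3: R (sign -) -> bounds (1, 2), value = 3/2
Edge 4: R (sign -) -> bounds (1, 3/2), value = 5/4
Game value = 5/4

5/4


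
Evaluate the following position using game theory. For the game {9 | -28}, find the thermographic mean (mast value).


Game = {9 | -28}, a switch {a | b} with numbers a > b.
Its thermograph has left wall a - t and right wall b + t, which meet at t = (a - b)/2, where both equal (a + b)/2. So the mast (mean value) is at (a + b)/2.
Mean = (9 + (-28))/2 = -19/2 = -19/2

-19/2


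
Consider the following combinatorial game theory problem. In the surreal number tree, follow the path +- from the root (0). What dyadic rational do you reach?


Sign expansion: +-
Rule: track bounds (lo, hi), initially (-inf, +inf). On '+', the current value becomes lo and we move to the simplest number in (value, hi): value + 1 if hi = +inf, otherwise the midpoint (value + hi)/2. On '-', the current value becomes hi and we move to value - 1 if lo = -inf, otherwise the midpoint (lo + value)/2.
Start at 0.
Step 1: sign = +, move right. Bounds: (0, +inf). Value = 1
Step 2: sign = -, move left. Bounds: (0, 1). Value = 1/2
The surreal number with sign expansion +- is 1/2.

1/2


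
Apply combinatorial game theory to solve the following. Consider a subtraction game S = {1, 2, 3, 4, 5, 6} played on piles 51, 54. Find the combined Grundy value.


Subtraction set: {1, 2, 3, 4, 5, 6}
For this subtraction set, G(n) = n mod 7 (period = max + 1 = 7).
Pile 1 (size 51): G(51) = 51 mod 7 = 2
Pile 2 (size 54): G(54) = 54 mod 7 = 5
Total Grundy value = XOR of all: 2 XOR 5 = 7

7


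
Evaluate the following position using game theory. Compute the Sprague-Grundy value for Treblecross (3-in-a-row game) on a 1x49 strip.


Treblecross: place X on empty cells; 3-in-a-row wins.
Playing within two cells of an existing X lets the opponent win at once, so sensible play treats the cells i-2..i+2 around each X as dead. The player left with no safe cell loses, so this is a normal-play take-away game on strips of safe cells.
Placing X at cell i (0-indexed) of a strip of k safe cells leaves independent strips of sizes max(0, i-2) and max(0, k-i-3). Hence G(k) = mex{ G(max(0,i-2)) XOR G(max(0,k-i-3)) : 0 <= i < k }, with G(0) = 0.
G(1): splits (0,0):0^0=0 -> mex({0}) = 1
G(2): splits (0,0):0^0=0 -> mex({0}) = 1
G(3): splits (0,0):0^0=0 -> mex({0}) = 1
G(4): splits (0,1):0^1=1 (0,0):0^0=0 -> mex({0, 1}) = 2
G(5): splits (0,2):0^1=1 (0,1):0^1=1 (0,0):0^0=0 -> mex({0, 1}) = 2
G(6) = mex({1}) = 0
G(7) = mex({0, 1, 2}) = 3
G(8) = mex({0, 1, 2}) = 3
G(9) = mex({0, 2}) = 1
G(10) = mex({0, 2, 3}) = 1
G(11) = mex({0, 3}) = 1
G(12) = mex({1, 3}) = 0
G(13) = mex({0, 1, 2, 3}) = 4
G(14) = mex({0, 1, 2}) = 3
G(15) = mex({0, 1, 2}) = 3
G(16) = mex({0, 1, 2, 4}) = 3
G(17) = mex({0, 1, 3, 4}) = 2
G(18) = mex({0, 1, 3, 4}) = 2
G(19) = mex({0, 1, 3, 5}) = 2
G(20) = mex({0, 1, 2, 3, 5}) = 4
G(21) = mex({0, 1, 2, 3, 5}) = 4
G(22) = mex({1, 2, 6}) = 0
G(23) = mex({0, 1, 2, 3, 4, 6}) = 5
G(24) = mex({0, 1, 2, 3, 4}) = 5
G(25) = mex({0, 1, 3, 4, 7}) = 2
G(26) = mex({0, 1, 3, 4, 5, 7}) = 2
G(27) = mex({0, 1, 3, 5}) = 2
G(28) = mex({0, 1, 2, 5}) = 3
G(29) = mex({0, 1, 2, 4, 5, 6}) = 3
G(30) = mex({1, 2, 4, 6}) = 0
G(31) = mex({0, 1, 2, 3, 4, 6}) = 5
G(32) = mex({1, 2, 3, 4, 7}) = 0
G(33) = mex({0, 3, 7}) = 1
G(34) = mex({0, 2, 3, 5, 7}) = 1
G(35) = mex({0, 2, 3, 5, 6}) = 1
G(36) = mex({0, 1, 2, 5, 6}) = 3
G(37) = mex({0, 1, 2, 4, 5, 6}) = 3
G(38) = mex({0, 1, 2, 4}) = 3
G(39) = mex({0, 1, 2, 3, 4, 7}) = 5
G(40) = mex({0, 1, 2, 3, 4, 5, 7}) = 6
G(41) = mex({0, 1, 2, 3, 5, 7}) = 4
G(42) = mex({0, 1, 2, 3, 5, 6, 7}) = 4
G(43) = mex({0, 2, 3, 5, 6}) = 1
G(44) = mex({1, 2, 3, 4, 5, 6}) = 0
G(45) = mex({0, 1, 2, 3, 4, 6, 7}) = 5
G(46) = mex({0, 1, 2, 3, 4, 7}) = 5
G(47) = mex({0, 1, 2, 3, 4, 5, 7}) = 6
G(48) = mex({0, 1, 2, 3, 4, 5, 7}) = 6
G(49) = mex({0, 1, 3, 4, 5, 7}) = 2
Therefore G(49) = 2.

2


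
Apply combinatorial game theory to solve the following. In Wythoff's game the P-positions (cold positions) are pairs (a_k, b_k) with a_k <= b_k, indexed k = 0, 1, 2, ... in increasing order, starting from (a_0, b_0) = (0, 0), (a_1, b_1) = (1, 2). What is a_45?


By Wythoff's theorem, a_k = floor(k * phi) and b_k = floor(k * phi^2) = a_k + k, where phi = (1 + sqrt(5))/2 is the golden ratio.
phi = (1 + sqrt(5))/2 = 1.618034
k = 45
k * phi = 45 * 1.618034 = 72.811529
a_45 = floor(k * phi) = 72

72


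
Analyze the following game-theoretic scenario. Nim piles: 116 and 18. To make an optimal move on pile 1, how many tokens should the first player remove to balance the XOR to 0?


Piles: 116 and 18
Current XOR: 116 XOR 18 = 102 (non-zero, so this is an N-position).
To make the XOR zero, we need to find a move that balances the piles.
For pile 1 (size 116): target = 116 XOR 102 = 18
We reduce pile 1 from 116 to 18.
Tokens removed: 116 - 18 = 98
Verification: 18 XOR 18 = 0

98


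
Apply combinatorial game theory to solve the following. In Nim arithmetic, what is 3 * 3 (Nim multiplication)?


Nim multiplication is bilinear over XOR: (u XOR v) * w = (u*w) XOR (v*w).
So we split each operand into its bit components and XOR the pairwise Nim products.
3 = 1 + 2 (as XOR of powers of 2).
3 = 1 + 2 (as XOR of powers of 2).
Using the standard Nim-product table on single bits:
  2*2 = 3,   2*4 = 8,   2*8 = 12,
  4*4 = 6,   4*8 = 11,  8*8 = 13,
and  1*x = x (identity), k*l = l*k (commutative).
Pairwise Nim products:
  1 * 1 = 1
  1 * 2 = 2
  2 * 1 = 2
  2 * 2 = 3
XOR them: 1 XOR 2 XOR 2 XOR 3 = 2.
Result: 3 * 3 = 2 (in Nim).

2


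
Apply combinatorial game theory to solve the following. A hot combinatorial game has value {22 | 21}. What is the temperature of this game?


The game is {22 | 21}, a switch {a | b} with numbers a > b.
Cooling {a | b} by t gives {a - t | b + t}, which stops being hot when a - t = b + t, i.e. at t = (a - b)/2. So the temperature of a switch is (a - b)/2.
Temperature = (Left option - Right option) / 2
= (22 - (21)) / 2
= 1 / 2
= 1/2

1/2


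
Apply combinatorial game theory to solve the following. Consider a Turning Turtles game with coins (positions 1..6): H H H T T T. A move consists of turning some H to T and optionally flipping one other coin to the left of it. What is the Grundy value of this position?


Coins: H H H T T T
Key fact: a single head at position k behaves exactly like a Nim heap of size k (turning it to T and optionally flipping a coin at j < k corresponds to moving the heap from k to j, or to 0), and heads combine as a disjunctive sum (two heads at the same place would cancel, matching j XOR j = 0). So the Nim-value is the XOR of the 1-indexed positions of the heads.
Face-up positions (1-indexed): [1, 2, 3]
XOR 0 with 1: 0 XOR 1 = 1
XOR 1 with 2: 1 XOR 2 = 3
XOR 3 with 3: 3 XOR 3 = 0
Nim-value = 0

0


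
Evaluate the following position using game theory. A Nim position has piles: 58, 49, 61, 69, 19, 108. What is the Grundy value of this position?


We need the XOR (exclusive or) of all pile sizes.
After XOR-ing pile 1 (size 58): 0 XOR 58 = 58
After XOR-ing pile 2 (size 49): 58 XOR 49 = 11
After XOR-ing pile 3 (size 61): 11 XOR 61 = 54
After XOR-ing pile 4 (size 69): 54 XOR 69 = 115
After XOR-ing pile 5 (size 19): 115 XOR 19 = 96
After XOR-ing pile 6 (size 108): 96 XOR 108 = 12
The Nim-value of this position is 12.

12


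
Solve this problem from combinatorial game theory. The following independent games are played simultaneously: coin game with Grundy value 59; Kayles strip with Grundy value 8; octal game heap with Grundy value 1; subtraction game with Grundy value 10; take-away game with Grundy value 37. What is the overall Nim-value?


By the Sprague-Grundy theorem, the Grundy value of a sum of games is the XOR of individual Grundy values.
coin game: Grundy value = 59. Running XOR: 0 XOR 59 = 59
Kayles strip: Grundy value = 8. Running XOR: 59 XOR 8 = 51
octal game heap: Grundy value = 1. Running XOR: 51 XOR 1 = 50
subtraction game: Grundy value = 10. Running XOR: 50 XOR 10 = 56
take-away game: Grundy value = 37. Running XOR: 56 XOR 37 = 29
The combined Grundy value is 29.

29


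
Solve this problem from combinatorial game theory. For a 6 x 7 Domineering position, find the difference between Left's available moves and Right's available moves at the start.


Board is 6 x 7 (rows x cols).
Left (vertical) placements: (rows-1) * cols = 5 * 7 = 35
Right (horizontal) placements: rows * (cols-1) = 6 * 6 = 36
Advantage = Left - Right = 35 - 36 = -1

-1


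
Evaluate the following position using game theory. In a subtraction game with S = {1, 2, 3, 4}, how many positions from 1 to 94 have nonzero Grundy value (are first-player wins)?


Subtraction set S = {1, 2, 3, 4}, so G(n) = n mod 5.
G(n) = 0 when n is a multiple of 5.
Multiples of 5 in [1, 94]: 18
N-positions (nonzero Grundy) = 94 - 18 = 76

76


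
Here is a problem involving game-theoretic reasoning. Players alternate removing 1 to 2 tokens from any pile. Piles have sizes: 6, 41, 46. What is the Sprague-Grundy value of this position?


Subtraction set: {1, 2}
For this subtraction set, G(n) = n mod 3 (period = max + 1 = 3).
Pile 1 (size 6): G(6) = 6 mod 3 = 0
Pile 2 (size 41): G(41) = 41 mod 3 = 2
Pile 3 (size 46): G(46) = 46 mod 3 = 1
Total Grundy value = XOR of all: 0 XOR 2 XOR 1 = 3

3


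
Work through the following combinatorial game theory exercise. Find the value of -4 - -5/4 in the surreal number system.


x = -4, y = -5/4
Converting to common denominator: 4
x = -16/4, y = -5/4
x - y = -4 - -5/4 = -11/4

-11/4


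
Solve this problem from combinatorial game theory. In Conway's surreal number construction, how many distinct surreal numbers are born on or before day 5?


Day 0: {|} = 0 is born. Count = 1.
Day n: the number of surreal numbers born by day n is 2^(n+1) - 1.
By day 0: 2^1 - 1 = 1
By day 1: 2^2 - 1 = 3
By day 2: 2^3 - 1 = 7
By day 3: 2^4 - 1 = 15
By day 4: 2^5 - 1 = 31
By day 5: 2^6 - 1 = 63
By day 5: 63 surreal numbers.

63


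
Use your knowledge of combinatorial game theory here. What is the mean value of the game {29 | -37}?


Game = {29 | -37}, a switch {a | b} with numbers a > b.
Its thermograph has left wall a - t and right wall b + t, which meet at t = (a - b)/2, where both equal (a + b)/2. So the mast (mean value) is at (a + b)/2.
Mean = (29 + (-37))/2 = -8/2 = -4

-4


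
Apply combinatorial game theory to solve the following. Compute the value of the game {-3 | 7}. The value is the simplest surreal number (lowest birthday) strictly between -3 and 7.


Left options: {-3}, max = -3
Right options: {7}, min = 7
All options are numbers and max(Left) < min(Right), so by the simplicity theorem the value is the simplest (earliest-born) number strictly between -3 and 7.
Integers -2 through 6 all lie strictly between -3 and 7.
Among integers, the simplest (lowest birthday = smallest |n|; 0 is born on day 0, +-n on day n) is 0.
No non-integer in the interval can be simpler: if x is a non-integer in the interval, then floor(x) or ceil(x) also lies in the interval (the interval contains an integer), and both are proper prefixes of x's sign expansion, i.e. born earlier. So the game value is 0.
Game value = 0

0


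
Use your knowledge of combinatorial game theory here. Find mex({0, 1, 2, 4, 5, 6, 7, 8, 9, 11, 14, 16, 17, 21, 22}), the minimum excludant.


Set = {0, 1, 2, 4, 5, 6, 7, 8, 9, 11, 14, 16, 17, 21, 22}
0 is in the set.
1 is in the set.
2 is in the set.
3 is NOT in the set. This is the mex.
mex = 3

3


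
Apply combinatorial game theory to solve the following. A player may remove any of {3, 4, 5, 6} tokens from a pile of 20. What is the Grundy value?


The subtraction set is S = {3, 4, 5, 6}.
G(k) = mex{ G(k - s) : s in S, s <= k }. We compute iteratively: G(0) = 0.
G(1) = mex({}) = 0
G(2) = mex({}) = 0
G(3) = mex({0}) = 1
G(4) = mex({0}) = 1
G(5) = mex({0}) = 1
G(6) = mex({0, 1}) = 2
G(7) = mex({0, 1}) = 2
G(8) = mex({0, 1}) = 2
G(9) = mex({1, 2}) = 0
G(10) = mex({1, 2}) = 0
G(11) = mex({1, 2}) = 0
G(12) = mex({0, 2}) = 1
G(13) = mex({0, 2}) = 1
G(14) = mex({0, 2}) = 1
Observe that G(9)..G(14) = 0, 0, 0, 1, 1, 1 repeats G(0)..G(5) = 0, 0, 0, 1, 1, 1.
For k >= max(S) = 6, G(k) is determined by the previous 6 values G(k-6)..G(k-1); a window of 6 consecutive values has recurred shifted by 9, so by induction G(k + 9) = G(k) for all k >= 0: the sequence is periodic from the start with period 9.
One period: G(0..8) = 0, 0, 0, 1, 1, 1, 2, 2, 2.
20 mod 9 = 2, so G(20) = G(2) = 0.

0


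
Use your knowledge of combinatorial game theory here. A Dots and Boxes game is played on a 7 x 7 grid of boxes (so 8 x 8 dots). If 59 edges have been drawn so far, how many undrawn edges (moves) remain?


Grid: 7 x 7 boxes, i.e. 8 rows and 8 columns of dots.
Horizontal edges: (rows + 1) * cols = 8 * 7 = 56
Vertical edges: rows * (cols + 1) = 7 * 8 = 56
Total edges: 56 + 56 = 112
Edges drawn: 59
Remaining: 112 - 59 = 53

53


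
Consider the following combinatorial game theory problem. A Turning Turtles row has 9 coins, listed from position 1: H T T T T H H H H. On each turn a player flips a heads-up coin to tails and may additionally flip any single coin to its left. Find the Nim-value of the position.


Coins: H T T T T H H H H
Key fact: a single head at position k behaves exactly like a Nim heap of size k (turning it to T and optionally flipping a coin at j < k corresponds to moving the heap from k to j, or to 0), and heads combine as a disjunctive sum (two heads at the same place would cancel, matching j XOR j = 0). So the Nim-value is the XOR of the 1-indexed positions of the heads.
Face-up positions (1-indexed): [1, 6, 7, 8, 9]
XOR 0 with 1: 0 XOR 1 = 1
XOR 1 with 6: 1 XOR 6 = 7
XOR 7 with 7: 7 XOR 7 = 0
XOR 0 with 8: 0 XOR 8 = 8
XOR 8 with 9: 8 XOR 9 = 1
Nim-value = 1

1


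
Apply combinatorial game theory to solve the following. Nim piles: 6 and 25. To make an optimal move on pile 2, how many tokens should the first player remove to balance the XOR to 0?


Piles: 6 and 25
Current XOR: 6 XOR 25 = 31 (non-zero, so this is an N-position).
To make the XOR zero, we need to find a move that balances the piles.
For pile 2 (size 25): target = 25 XOR 31 = 6
We reduce pile 2 from 25 to 6.
Tokens removed: 25 - 6 = 19
Verification: 6 XOR 6 = 0

19


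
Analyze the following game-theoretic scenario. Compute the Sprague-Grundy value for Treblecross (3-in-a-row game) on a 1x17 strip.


Treblecross: place X on empty cells; 3-in-a-row wins.
Playing within two cells of an existing X lets the opponent win at once, so sensible play treats the cells i-2..i+2 around each X as dead. The player left with no safe cell loses, so this is a normal-play take-away game on strips of safe cells.
Placing X at cell i (0-indexed) of a strip of k safe cells leaves independent strips of sizes max(0, i-2) and max(0, k-i-3). Hence G(k) = mex{ G(max(0,i-2)) XOR G(max(0,k-i-3)) : 0 <= i < k }, with G(0) = 0.
G(1): splits (0,0):0^0=0 -> mex({0}) = 1
G(2): splits (0,0):0^0=0 -> mex({0}) = 1
G(3): splits (0,0):0^0=0 -> mex({0}) = 1
G(4): splits (0,1):0^1=1 (0,0):0^0=0 -> mex({0, 1}) = 2
G(5): splits (0,2):0^1=1 (0,1):0^1=1 (0,0):0^0=0 -> mex({0, 1}) = 2
G(6) = mex({1}) = 0
G(7) = mex({0, 1, 2}) = 3
G(8) = mex({0, 1, 2}) = 3
G(9) = mex({0, 2}) = 1
G(10) = mex({0, 2, 3}) = 1
G(11) = mex({0, 3}) = 1
G(12) = mex({1, 3}) = 0
G(13) = mex({0, 1, 2, 3}) = 4
G(14) = mex({0, 1, 2}) = 3
G(15) = mex({0, 1, 2}) = 3
G(16) = mex({0, 1, 2, 4}) = 3
G(17) = mex({0, 1, 3, 4}) = 2
Therefore G(17) = 2.

2


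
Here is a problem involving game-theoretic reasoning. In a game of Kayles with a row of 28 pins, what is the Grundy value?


Kayles: a move removes 1 or 2 adjacent pins from a contiguous row.
Removing pins from a row of k leaves two independent rows (a, b) with a + b = k - 1 (one pin) or a + b = k - 2 (two pins); an end removal gives a = 0.
By Sprague-Grundy, G(k) = mex{ G(a) XOR G(b) } over all these splits. G(0) = 0.
G(1): splits (0,0):0^0=0 -> mex({0}) = 1
G(2): splits (0,1):0^1=1 (0,0):0^0=0 -> mex({0, 1}) = 2
G(3): splits (0,2):0^2=2 (1,1):1^1=0 (0,1):0^1=1 -> mex({0, 1, 2}) = 3
G(4): splits (0,3):0^3=3 (1,2):1^2=3 (0,2):0^2=2 (1,1):1^1=0 -> mex({0, 2, 3}) = 1
G(5): splits (0,4):0^1=1 (1,3):1^3=2 (2,2):2^2=0 (0,3):0^3=3 (1,2):1^2=3 -> mex({0, 1, 2, 3}) = 4
G(6) = mex({0, 1, 2, 4}) = 3
G(7) = mex({0, 1, 3, 4, 5}) = 2
G(8) = mex({0, 2, 3, 5, 6}) = 1
G(9) = mex({0, 1, 2, 3, 6, 7}) = 4
G(10) = mex({0, 1, 3, 4, 5, 7}) = 2
G(11) = mex({0, 1, 2, 3, 4, 5}) = 6
G(12) = mex({0, 1, 2, 3, 5, 6, 7}) = 4
G(13) = mex({0, 2, 3, 4, 6, 7}) = 1
G(14) = mex({0, 1, 4, 5, 6, 7}) = 2
G(15) = mex({0, 1, 2, 3, 4, 5, 6}) = 7
G(16) = mex({0, 2, 3, 5, 6, 7}) = 1
G(17) = mex({0, 1, 2, 3, 5, 6, 7}) = 4
G(18) = mex({0, 1, 2, 4, 5, 6}) = 3
G(19) = mex({0, 1, 3, 4, 5, 7}) = 2
G(20) = mex({0, 2, 3, 4, 5, 6, 7}) = 1
G(21) = mex({0, 1, 2, 3, 5, 6, 7}) = 4
G(22) = mex({0, 1, 2, 3, 4, 5, 7}) = 6
G(23) = mex({0, 1, 2, 3, 4, 5, 6}) = 7
G(24) = mex({0, 1, 2, 3, 5, 6, 7}) = 4
G(25) = mex({0, 2, 3, 4, 6, 7}) = 1
G(26) = mex({0, 1, 3, 4, 5, 6, 7}) = 2
G(27) = mex({0, 1, 2, 3, 4, 5, 6, 7}) = 8
G(28) = mex({0, 1, 2, 3, 4, 6, 7, 8}) = 5
Therefore G(28) = 5.

5


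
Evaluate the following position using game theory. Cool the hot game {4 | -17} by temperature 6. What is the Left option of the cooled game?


Original game: {4 | -17} (a switch {a | b} with a > b).
Cooling by t (for t below the temperature (a - b)/2 = 21/2) taxes each move by t: {a | b} cooled by t is {a - t | b + t}.
Cooling amount: t = 6
Cooled Left option: 4 - 6 = -2
Cooled Right option: -17 + 6 = -11
Cooled game: {-2 | -11}
Left option = -2

-2


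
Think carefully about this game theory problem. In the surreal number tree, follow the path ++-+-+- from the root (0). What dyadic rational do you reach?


Sign expansion: ++-+-+-
Rule: track bounds (lo, hi), initially (-inf, +inf). On '+', the current value becomes lo and we move to the simplest number in (value, hi): value + 1 if hi = +inf, otherwise the midpoint (value + hi)/2. On '-', the current value becomes hi and we move to value - 1 if lo = -inf, otherwise the midpoint (lo + value)/2.
Start at 0.
Step 1: sign = +, move right. Bounds: (0, +inf). Value = 1
Step 2: sign = +, move right. Bounds: (1, +inf). Value = 2
Step 3: sign = -, move left. Bounds: (1, 2). Value = 3/2
Step 4: sign = +, move right. Bounds: (3/2, 2). Value = 7/4
Step 5: sign = -, move left. Bounds: (3/2, 7/4). Value = 13/8
Step 6: sign = +, move right. Bounds: (13/8, 7/4). Value = 27/16
Step 7: sign = -, move left. Bounds: (13/8, 27/16). Value = 53/32
The surreal number with sign expansion ++-+-+- is 53/32.

53/32


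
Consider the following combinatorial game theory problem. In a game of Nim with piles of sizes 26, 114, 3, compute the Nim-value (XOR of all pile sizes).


We need the XOR (exclusive or) of all pile sizes.
After XOR-ing pile 1 (size 26): 0 XOR 26 = 26
After XOR-ing pile 2 (size 114): 26 XOR 114 = 104
After XOR-ing pile 3 (size 3): 104 XOR 3 = 107
The Nim-value of this position is 107.

107


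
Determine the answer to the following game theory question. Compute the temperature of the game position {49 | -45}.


The game is {49 | -45}, a switch {a | b} with numbers a > b.
Cooling {a | b} by t gives {a - t | b + t}, which stops being hot when a - t = b + t, i.e. at t = (a - b)/2. So the temperature of a switch is (a - b)/2.
Temperature = (Left option - Right option) / 2
= (49 - (-45)) / 2
= 94 / 2
= 47

47


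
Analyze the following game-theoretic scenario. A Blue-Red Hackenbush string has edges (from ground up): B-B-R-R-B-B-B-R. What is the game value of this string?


Edges (from ground): B-B-R-R-B-B-B-R
By Berlekamp's sign-expansion rule, a Blue-Red Hackenbush stalk has the value of the surreal number whose sign sequence is the edge sequence with B -> + and R -> -.
Sign sequence: ++--+++-
Trace the sign expansion in the surreal number tree, starting from 0:
Edge 1: B (sign +) -> bounds (0, +inf), value = 1
Edge 2: B (sign +) -> bounds (1, +inf), value = 2
Edge 3: R (sign -) -> bounds (1, 2), value = 3/2
Edge 4: R (sign -) -> bounds (1, 3/2), value = 5/4
Edge 5: B (sign +) -> bounds (5/4, 3/2), value = 11/8
Edge 6: B (sign +) -> bounds (11/8, 3/2), value = 23/16
Edge 7: B (sign +) -> bounds (23/16, 3/2), value = 47/32
Edge 8: R (sign -) -> bounds (23/16, 47/32), value = 93/64
Game value = 93/64

93/64


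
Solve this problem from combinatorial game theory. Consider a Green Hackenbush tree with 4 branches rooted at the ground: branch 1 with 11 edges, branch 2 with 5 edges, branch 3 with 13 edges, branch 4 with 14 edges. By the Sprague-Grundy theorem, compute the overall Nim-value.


The tree has 4 branches from the ground vertex.
In Green Hackenbush, the Nim-value of a simple path of length k is k.
Branch 1: length 11, Nim-value = 11
Branch 2: length 5, Nim-value = 5
Branch 3: length 13, Nim-value = 13
Branch 4: length 14, Nim-value = 14
Total Nim-value = XOR of all branch values:
0 XOR 11 = 11
11 XOR 5 = 14
14 XOR 13 = 3
3 XOR 14 = 13
Nim-value of the tree = 13

13


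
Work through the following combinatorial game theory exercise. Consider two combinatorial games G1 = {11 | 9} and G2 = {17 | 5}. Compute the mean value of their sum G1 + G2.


G1 = {11 | 9}, G2 = {17 | 5}
Each is a switch {a | b} with numbers a > b; its mean value is (a + b)/2, and mean value is additive over game sums: m(G1 + G2) = m(G1) + m(G2).
Mean of G1 = (11 + (9))/2 = 20/2 = 10
Mean of G2 = (17 + (5))/2 = 22/2 = 11
Mean of G1 + G2 = 10 + 11 = 21

21


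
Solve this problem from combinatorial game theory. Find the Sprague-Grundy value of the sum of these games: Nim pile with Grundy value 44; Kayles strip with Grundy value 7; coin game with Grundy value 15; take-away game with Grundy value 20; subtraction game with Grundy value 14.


By the Sprague-Grundy theorem, the Grundy value of a sum of games is the XOR of individual Grundy values.
Nim pile: Grundy value = 44. Running XOR: 0 XOR 44 = 44
Kayles strip: Grundy value = 7. Running XOR: 44 XOR 7 = 43
coin game: Grundy value = 15. Running XOR: 43 XOR 15 = 36
take-away game: Grundy value = 20. Running XOR: 36 XOR 20 = 48
subtraction game: Grundy value = 14. Running XOR: 48 XOR 14 = 62
The combined Grundy value is 62.

62


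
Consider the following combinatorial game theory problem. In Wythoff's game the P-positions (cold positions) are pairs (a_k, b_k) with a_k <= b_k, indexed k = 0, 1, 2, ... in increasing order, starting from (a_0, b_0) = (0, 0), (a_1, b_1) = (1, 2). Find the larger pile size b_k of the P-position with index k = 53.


By Wythoff's theorem, a_k = floor(k * phi) and b_k = floor(k * phi^2) = a_k + k, where phi = (1 + sqrt(5))/2 is the golden ratio.
phi = (1 + sqrt(5))/2 = 1.618034
phi^2 = phi + 1 = 2.618034
k = 53
k * phi^2 = 53 * 2.618034 = 138.755801
b_53 = floor(k * phi^2) = 138 (check: a_53 + k = 85 + 53 = 138)

138


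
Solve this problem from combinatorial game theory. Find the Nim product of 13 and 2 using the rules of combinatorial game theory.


Nim multiplication is bilinear over XOR: (u XOR v) * w = (u*w) XOR (v*w).
So we split each operand into its bit components and XOR the pairwise Nim products.
13 = 1 + 4 + 8 (as XOR of powers of 2).
2 = 2 (as XOR of powers of 2).
Using the standard Nim-product table on single bits:
  2*2 = 3,   2*4 = 8,   2*8 = 12,
  4*4 = 6,   4*8 = 11,  8*8 = 13,
and  1*x = x (identity), k*l = l*k (commutative).
Pairwise Nim products:
  1 * 2 = 2
  4 * 2 = 8
  8 * 2 = 12
XOR them: 2 XOR 8 XOR 12 = 6.
Result: 13 * 2 = 6 (in Nim).

6


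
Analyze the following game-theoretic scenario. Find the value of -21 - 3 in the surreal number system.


x = -21, y = 3
x - y = -21 - 3 = -24

-24


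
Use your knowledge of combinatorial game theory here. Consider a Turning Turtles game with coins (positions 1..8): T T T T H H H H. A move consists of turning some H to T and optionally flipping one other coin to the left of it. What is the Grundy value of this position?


Coins: T T T T H H H H
Key fact: a single head at position k behaves exactly like a Nim heap of size k (turning it to T and optionally flipping a coin at j < k corresponds to moving the heap from k to j, or to 0), and heads combine as a disjunctive sum (two heads at the same place would cancel, matching j XOR j = 0). So the Nim-value is the XOR of the 1-indexed positions of the heads.
Face-up positions (1-indexed): [5, 6, 7, 8]
XOR 0 with 5: 0 XOR 5 = 5
XOR 5 with 6: 5 XOR 6 = 3
XOR 3 with 7: 3 XOR 7 = 4
XOR 4 with 8: 4 XOR 8 = 12
Nim-value = 12

12
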